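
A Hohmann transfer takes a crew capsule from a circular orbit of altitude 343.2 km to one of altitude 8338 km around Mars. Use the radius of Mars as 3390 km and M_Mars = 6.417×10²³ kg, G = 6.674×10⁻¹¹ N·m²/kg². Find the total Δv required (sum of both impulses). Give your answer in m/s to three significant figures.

Δv_total ≈ 1370 m/s

μ = GM = 6.674×10⁻¹¹ × 6.417×10²³ = 4.283×10¹³ m³/s².
r₁ = 3390 + 343.2 = 3733.2 km = 3.7332×10⁶ m.
r₂ = 3390 + 8338 = 11728 km = 1.1728×10⁷ m.
Transfer ellipse a_t = (r₁ + r₂)/2 = 7.731×10⁶ m.
At r₁: circular v_c1 = √(μ/r₁) = 3387 m/s; transfer-periapsis v_p = √[μ(2/r₁ − 1/a_t)] = 4172 m/s.
Δv₁ = v_p − v_c1 = 784.8 m/s.
At r₂: circular v_c2 = √(μ/r₂) = 1911 m/s; transfer-apoapsis v_a = √[μ(2/r₂ − 1/a_t)] = 1328 m/s.
Δv₂ = v_c2 − v_a = 583.0 m/s.
Total Δv = Δv₁ + Δv₂ = 1368 m/s.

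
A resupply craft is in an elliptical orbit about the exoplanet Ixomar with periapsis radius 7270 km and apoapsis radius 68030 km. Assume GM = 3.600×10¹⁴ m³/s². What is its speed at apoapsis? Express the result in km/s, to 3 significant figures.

Semi-major axis a = (r_p + r_a)/2 = 37650 km = 3.765×10⁷ m.
Vis-viva: v² = μ(2/r − 1/a) = 3.600×10¹⁴ × (2.940×10⁻⁸ − 2.656×10⁻⁸) = 1.022×10⁶ m²/s².
v = 1011 m/s = 1.011 km/s.

v ≈ 1.01 km/s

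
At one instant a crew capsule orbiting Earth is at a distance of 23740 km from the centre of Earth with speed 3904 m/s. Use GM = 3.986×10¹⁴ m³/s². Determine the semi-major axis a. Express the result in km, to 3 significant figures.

a ≈ 21700 km

r = 2.374×10⁷ m.
Specific orbital energy ε = v²/2 − μ/r = (3904)²/2 − 3.986×10¹⁴/2.374×10⁷ = -9.170×10⁶ J/kg.
Since ε = −μ/(2a), a = −μ/(2ε) = 2.173×10⁷ m = 21735 km.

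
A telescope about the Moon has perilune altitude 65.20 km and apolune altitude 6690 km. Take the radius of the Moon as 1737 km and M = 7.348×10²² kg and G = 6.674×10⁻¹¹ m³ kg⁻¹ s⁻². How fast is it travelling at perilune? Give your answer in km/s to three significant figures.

v ≈ 2.12 km/s

μ = GM = 6.674×10⁻¹¹ × 7.348×10²² = 4.904×10¹² m³/s².
r_p = 1737 + 65.20 = 1802.2 km = 1.8022×10⁶ m.
r_a = 1737 + 6690 = 8427.0 km = 8.4270×10⁶ m.
Semi-major axis a = (r_p + r_a)/2 = 5114.6 km = 5.115×10⁶ m.
Vis-viva: v² = μ(2/r − 1/a) = 4.904×10¹² × (1.110×10⁻⁶ − 1.955×10⁻⁷) = 4.483×10⁶ m²/s².
v = 2117 m/s = 2.117 km/s.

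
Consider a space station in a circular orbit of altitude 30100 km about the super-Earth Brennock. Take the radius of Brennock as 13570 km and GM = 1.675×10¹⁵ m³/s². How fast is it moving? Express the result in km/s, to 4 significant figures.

r = 13570 + 30100 = 43670 km = 4.3670×10⁷ m.
For a circular orbit v = √(μ/r) = √(1.675×10¹⁵ / 4.367×10⁷) = √(3.836×10⁷) = 6193 m/s.
That is 6.193 km/s.

v ≈ 6.193 km/s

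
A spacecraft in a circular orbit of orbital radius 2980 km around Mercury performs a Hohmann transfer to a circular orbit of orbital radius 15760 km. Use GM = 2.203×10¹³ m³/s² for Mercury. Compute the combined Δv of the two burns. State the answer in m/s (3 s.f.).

r₁ = 2980 km = 2.980×10⁶ m.
r₂ = 15760 km = 1.576×10⁷ m.
Transfer ellipse a_t = (r₁ + r₂)/2 = 9.370×10⁶ m.
At r₁: circular v_c1 = √(μ/r₁) = 2719 m/s; transfer-periherm v_p = √[μ(2/r₁ − 1/a_t)] = 3526 m/s.
Δv₁ = v_p − v_c1 = 807.3 m/s.
At r₂: circular v_c2 = √(μ/r₂) = 1182 m/s; transfer-apoherm v_a = √[μ(2/r₂ − 1/a_t)] = 666.8 m/s.
Δv₂ = v_c2 − v_a = 515.5 m/s.
Total Δv = Δv₁ + Δv₂ = 1323 m/s.

Δv_total ≈ 1320 m/s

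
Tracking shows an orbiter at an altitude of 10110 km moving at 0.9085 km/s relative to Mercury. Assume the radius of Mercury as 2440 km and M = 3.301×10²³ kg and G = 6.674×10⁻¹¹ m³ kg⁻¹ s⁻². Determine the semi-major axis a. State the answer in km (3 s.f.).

μ = GM = 6.674×10⁻¹¹ × 3.301×10²³ = 2.203×10¹³ m³/s².
r = 2440 + 10110 = 12550 km = 1.255×10⁷ m.
Specific orbital energy ε = v²/2 − μ/r = (908.5)²/2 − 2.203×10¹³/1.255×10⁷ = -1.343×10⁶ J/kg.
Since ε = −μ/(2a), a = −μ/(2ε) = 8.204×10⁶ m = 8203.6 km.

a ≈ 8200 km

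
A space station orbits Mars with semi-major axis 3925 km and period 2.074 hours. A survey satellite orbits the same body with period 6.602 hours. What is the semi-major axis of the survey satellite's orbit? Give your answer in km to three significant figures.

Kepler's third law: a³ ∝ T², so a₂ = a₁ (T₂/T₁)^(2/3).
T₂/T₁ = 3.183, (T₂/T₁)^(2/3) = 2.164.
a₂ = 3925 × 2.164 = 8493 km.

a₂ ≈ 8490 km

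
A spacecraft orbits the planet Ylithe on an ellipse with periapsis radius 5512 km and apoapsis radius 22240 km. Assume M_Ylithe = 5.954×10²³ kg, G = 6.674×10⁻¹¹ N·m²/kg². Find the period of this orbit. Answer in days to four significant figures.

T ≈ 0.5963 days

μ = GM = 6.674×10⁻¹¹ × 5.954×10²³ = 3.974×10¹³ m³/s².
Semi-major axis a = (r_p + r_a)/2 = (5512.0 + 22240)/2 = 13876 km = 1.388×10⁷ m.
By Kepler's third law T = 2π√(a³/μ) = 2π × 8.200×10³ = 5.152×10⁴ s.
= 0.5963 days.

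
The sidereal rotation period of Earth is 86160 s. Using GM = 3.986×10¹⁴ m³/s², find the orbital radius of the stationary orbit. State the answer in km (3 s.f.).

A synchronous orbit has period T, so by Kepler's third law a = (μT²/4π²)^(1/3).
μT²/4π² = 3.986×10¹⁴ × (8.616×10⁴)² / 39.48 = 7.495×10²² m³.
a = 4.216×10⁷ m = 42163 km.

r_sync ≈ 42200 km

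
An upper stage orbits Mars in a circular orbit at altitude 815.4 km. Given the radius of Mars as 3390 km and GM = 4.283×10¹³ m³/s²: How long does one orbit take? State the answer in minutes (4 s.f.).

r = 3390 + 815.4 = 4205.4 km = 4.2054×10⁶ m.
Kepler's third law: T = 2π√(r³/μ) = 2π√((4.205×10⁶)³ / 4.283×10¹³).
r³/μ = 1.736×10⁶ s², so T = 2π × 1.318×10³ = 8.280×10³ s.
Converting: 8.280×10³ s ÷ 60.00 = 138.0 minutes.

T ≈ 138.0 minutes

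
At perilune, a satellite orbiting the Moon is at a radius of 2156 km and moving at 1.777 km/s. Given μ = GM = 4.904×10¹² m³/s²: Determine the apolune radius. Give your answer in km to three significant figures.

apolune radius ≈ 4890 km

r_p = 2.156×10⁶ m.
Specific energy ε = v²/2 − μ/r = -6.957×10⁵ J/kg, so a = −μ/(2ε) = 3.524×10⁶ m.
The apsides satisfy r_p + r_a = 2a, so the apolune radius is 2a − r_p = 4.893×10⁶ m = 4892.8 km.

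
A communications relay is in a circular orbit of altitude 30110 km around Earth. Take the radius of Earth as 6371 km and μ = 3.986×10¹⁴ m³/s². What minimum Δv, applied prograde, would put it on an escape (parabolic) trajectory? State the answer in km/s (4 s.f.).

r = 6371 + 30110 = 36481 km = 3.6481×10⁷ m.
Circular speed v_c = √(μ/r) = 3305 m/s.
Escape speed v_esc = √(2μ/r) = √2 × v_c = 4675 m/s.
Δv = v_esc − v_c = 1369 m/s = 1.369 km/s.

Δv ≈ 1.369 km/s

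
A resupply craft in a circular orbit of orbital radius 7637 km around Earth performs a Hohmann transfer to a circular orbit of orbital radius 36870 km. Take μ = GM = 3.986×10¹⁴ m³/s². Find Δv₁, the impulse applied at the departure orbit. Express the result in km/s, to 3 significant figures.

r₁ = 7637 km = 7.637×10⁶ m.
r₂ = 36870 km = 3.687×10⁷ m.
Transfer ellipse a_t = (r₁ + r₂)/2 = 2.225×10⁷ m.
At r₁: circular v_c1 = √(μ/r₁) = 7224 m/s; transfer-perigee v_p = √[μ(2/r₁ − 1/a_t)] = 9299 m/s.
Δv₁ = v_p − v_c1 = 2075 m/s.
= 2.075 km/s.

Δv ≈ 2.07 km/s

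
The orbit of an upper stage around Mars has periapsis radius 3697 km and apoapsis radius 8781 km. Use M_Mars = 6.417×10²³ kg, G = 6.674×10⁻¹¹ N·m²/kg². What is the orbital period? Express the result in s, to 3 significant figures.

T ≈ 15000 s

μ = GM = 6.674×10⁻¹¹ × 6.417×10²³ = 4.283×10¹³ m³/s².
Semi-major axis a = (r_p + r_a)/2 = (3697.0 + 8781.0)/2 = 6239.0 km = 6.239×10⁶ m.
By Kepler's third law T = 2π√(a³/μ) = 2π × 2.381×10³ = 1.496×10⁴ s.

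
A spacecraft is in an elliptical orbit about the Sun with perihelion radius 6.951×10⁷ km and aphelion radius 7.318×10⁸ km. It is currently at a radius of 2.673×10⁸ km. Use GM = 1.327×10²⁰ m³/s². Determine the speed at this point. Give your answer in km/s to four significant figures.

v ≈ 25.72 km/s

Semi-major axis a = (r_p + r_a)/2 = 4.0066×10⁸ km = 4.007×10¹¹ m.
Vis-viva: v² = μ(2/r − 1/a) = 1.327×10²⁰ × (7.482×10⁻¹² − 2.496×10⁻¹²) = 6.617×10⁸ m²/s².
v = 25720 m/s = 25.72 km/s.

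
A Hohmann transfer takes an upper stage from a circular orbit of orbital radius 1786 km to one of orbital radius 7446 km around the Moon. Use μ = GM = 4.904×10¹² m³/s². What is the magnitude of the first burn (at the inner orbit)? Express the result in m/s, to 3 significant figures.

Δv ≈ 448 m/s

r₁ = 1786 km = 1.786×10⁶ m.
r₂ = 7446 km = 7.446×10⁶ m.
Transfer ellipse a_t = (r₁ + r₂)/2 = 4.616×10⁶ m.
At r₁: circular v_c1 = √(μ/r₁) = 1657 m/s; transfer-perilune v_p = √[μ(2/r₁ − 1/a_t)] = 2105 m/s.
Δv₁ = v_p − v_c1 = 447.5 m/s.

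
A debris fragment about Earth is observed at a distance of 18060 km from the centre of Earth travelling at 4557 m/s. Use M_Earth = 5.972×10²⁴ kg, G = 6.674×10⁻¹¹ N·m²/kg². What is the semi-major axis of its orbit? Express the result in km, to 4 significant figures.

μ = GM = 6.674×10⁻¹¹ × 5.972×10²⁴ = 3.986×10¹⁴ m³/s².
r = 1.806×10⁷ m.
Vis-viva rearranged: 1/a = 2/r − v²/μ = 1.107×10⁻⁷ − 5.210×10⁻⁸ = 5.864×10⁻⁸ m⁻¹.
a = 1.705×10⁷ m = 17053 km.

a ≈ 17050 km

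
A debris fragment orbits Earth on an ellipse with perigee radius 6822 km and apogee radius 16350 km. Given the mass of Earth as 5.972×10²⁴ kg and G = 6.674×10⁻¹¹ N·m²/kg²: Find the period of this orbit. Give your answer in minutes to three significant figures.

μ = GM = 6.674×10⁻¹¹ × 5.972×10²⁴ = 3.986×10¹⁴ m³/s².
Semi-major axis a = (r_p + r_a)/2 = (6822.0 + 16350)/2 = 11586 km = 1.159×10⁷ m.
By Kepler's third law T = 2π√(a³/μ) = 2π × 1.975×10³ = 1.241×10⁴ s.
= 206.9 minutes.

T ≈ 207 minutes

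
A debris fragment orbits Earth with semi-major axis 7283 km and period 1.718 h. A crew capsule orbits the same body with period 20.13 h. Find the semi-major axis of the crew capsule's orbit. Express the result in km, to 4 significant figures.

Kepler's third law: a³ ∝ T², so a₂ = a₁ (T₂/T₁)^(2/3).
T₂/T₁ = 11.72, (T₂/T₁)^(2/3) = 5.159.
a₂ = 7283 × 5.159 = 37570 km.

a₂ ≈ 37570 km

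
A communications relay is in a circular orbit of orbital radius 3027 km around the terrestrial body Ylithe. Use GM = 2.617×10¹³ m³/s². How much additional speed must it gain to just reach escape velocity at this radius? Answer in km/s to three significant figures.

r = 3027 km = 3.027×10⁶ m.
Circular speed v_c = √(μ/r) = 2940 m/s.
Escape speed v_esc = √(2μ/r) = √2 × v_c = 4158 m/s.
Δv = v_esc − v_c = 1218 m/s = 1.218 km/s.

Δv ≈ 1.22 km/s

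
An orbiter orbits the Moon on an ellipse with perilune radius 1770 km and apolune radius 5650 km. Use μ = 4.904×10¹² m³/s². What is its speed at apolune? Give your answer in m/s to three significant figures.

Semi-major axis a = (r_p + r_a)/2 = 3710.0 km = 3.710×10⁶ m.
Vis-viva: v² = μ(2/r − 1/a) = 4.904×10¹² × (3.540×10⁻⁷ − 2.695×10⁻⁷) = 4.141×10⁵ m²/s².
v = 643.5 m/s.

v ≈ 644 m/s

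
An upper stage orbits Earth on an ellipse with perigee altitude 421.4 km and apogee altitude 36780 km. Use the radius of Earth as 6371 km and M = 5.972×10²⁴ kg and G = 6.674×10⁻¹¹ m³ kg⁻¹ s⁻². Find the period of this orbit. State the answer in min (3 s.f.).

T ≈ 655 min

μ = GM = 6.674×10⁻¹¹ × 5.972×10²⁴ = 3.986×10¹⁴ m³/s².
r_p = 6371 + 421.4 = 6792.4 km = 6.7924×10⁶ m.
r_a = 6371 + 36780 = 43151 km = 4.3151×10⁷ m.
Semi-major axis a = (r_p + r_a)/2 = (6792.4 + 43151)/2 = 24972 km = 2.497×10⁷ m.
By Kepler's third law T = 2π√(a³/μ) = 2π × 6.251×10³ = 3.927×10⁴ s.
= 654.6 min.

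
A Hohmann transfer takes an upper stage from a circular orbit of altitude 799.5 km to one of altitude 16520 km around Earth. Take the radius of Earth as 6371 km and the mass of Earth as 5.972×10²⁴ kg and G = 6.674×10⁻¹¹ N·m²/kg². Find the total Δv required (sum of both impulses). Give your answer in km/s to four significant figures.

μ = GM = 6.674×10⁻¹¹ × 5.972×10²⁴ = 3.986×10¹⁴ m³/s².
r₁ = 6371 + 799.5 = 7170.5 km = 7.1705×10⁶ m.
r₂ = 6371 + 16520 = 22891 km = 2.2891×10⁷ m.
Transfer ellipse a_t = (r₁ + r₂)/2 = 1.503×10⁷ m.
At r₁: circular v_c1 = √(μ/r₁) = 7456 m/s; transfer-perigee v_p = √[μ(2/r₁ − 1/a_t)] = 9201 m/s.
Δv₁ = v_p − v_c1 = 1745 m/s.
At r₂: circular v_c2 = √(μ/r₂) = 4173 m/s; transfer-apogee v_a = √[μ(2/r₂ − 1/a_t)] = 2882 m/s.
Δv₂ = v_c2 − v_a = 1291 m/s.
Total Δv = Δv₁ + Δv₂ = 3036 m/s = 3.036 km/s.

Δv_total ≈ 3.036 km/s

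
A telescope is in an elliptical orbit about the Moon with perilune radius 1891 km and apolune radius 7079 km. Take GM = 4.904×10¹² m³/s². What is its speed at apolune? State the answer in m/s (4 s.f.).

v ≈ 540.4 m/s

Semi-major axis a = (r_p + r_a)/2 = 4485.0 km = 4.485×10⁶ m.
Vis-viva: v² = μ(2/r − 1/a) = 4.904×10¹² × (2.825×10⁻⁷ − 2.230×10⁻⁷) = 2.921×10⁵ m²/s².
v = 540.4 m/s.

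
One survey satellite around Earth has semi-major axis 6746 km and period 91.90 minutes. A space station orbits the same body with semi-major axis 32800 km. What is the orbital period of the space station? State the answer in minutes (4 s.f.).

T₂ ≈ 985.3 minutes

Kepler's third law: T² ∝ a³, so T₂ = T₁ (a₂/a₁)^(3/2).
a₂/a₁ = 4.862, (a₂/a₁)^(3/2) = 10.72.
T₂ = 91.90 × 10.72 = 985.3 minutes.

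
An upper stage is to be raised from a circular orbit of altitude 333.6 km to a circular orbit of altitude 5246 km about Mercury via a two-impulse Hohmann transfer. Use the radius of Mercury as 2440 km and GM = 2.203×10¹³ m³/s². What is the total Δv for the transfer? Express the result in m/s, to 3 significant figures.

Δv_total ≈ 1060 m/s

r₁ = 2440 + 333.6 = 2773.6 km = 2.7736×10⁶ m.
r₂ = 2440 + 5246 = 7686.0 km = 7.6860×10⁶ m.
Transfer ellipse a_t = (r₁ + r₂)/2 = 5.230×10⁶ m.
At r₁: circular v_c1 = √(μ/r₁) = 2818 m/s; transfer-periherm v_p = √[μ(2/r₁ − 1/a_t)] = 3417 m/s.
Δv₁ = v_p − v_c1 = 598.3 m/s.
At r₂: circular v_c2 = √(μ/r₂) = 1693 m/s; transfer-apoherm v_a = √[μ(2/r₂ − 1/a_t)] = 1233 m/s.
Δv₂ = v_c2 − v_a = 460.1 m/s.
Total Δv = Δv₁ + Δv₂ = 1058 m/s.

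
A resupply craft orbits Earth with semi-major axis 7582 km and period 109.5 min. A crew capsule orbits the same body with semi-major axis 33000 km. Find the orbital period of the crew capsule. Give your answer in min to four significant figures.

Kepler's third law: T² ∝ a³, so T₂ = T₁ (a₂/a₁)^(3/2).
a₂/a₁ = 4.352, (a₂/a₁)^(3/2) = 9.080.
T₂ = 109.5 × 9.080 = 994.3 min.

T₂ ≈ 994.3 min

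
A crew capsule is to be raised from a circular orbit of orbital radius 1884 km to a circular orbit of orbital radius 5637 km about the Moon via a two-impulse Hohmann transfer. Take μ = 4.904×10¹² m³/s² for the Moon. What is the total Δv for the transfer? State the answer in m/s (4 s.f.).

r₁ = 1884 km = 1.884×10⁶ m.
r₂ = 5637 km = 5.637×10⁶ m.
Transfer ellipse a_t = (r₁ + r₂)/2 = 3.760×10⁶ m.
At r₁: circular v_c1 = √(μ/r₁) = 1613 m/s; transfer-perilune v_p = √[μ(2/r₁ − 1/a_t)] = 1975 m/s.
Δv₁ = v_p − v_c1 = 361.9 m/s.
At r₂: circular v_c2 = √(μ/r₂) = 932.7 m/s; transfer-apolune v_a = √[μ(2/r₂ − 1/a_t)] = 660.2 m/s.
Δv₂ = v_c2 − v_a = 272.5 m/s.
Total Δv = Δv₁ + Δv₂ = 634.5 m/s.

Δv_total ≈ 634.5 m/s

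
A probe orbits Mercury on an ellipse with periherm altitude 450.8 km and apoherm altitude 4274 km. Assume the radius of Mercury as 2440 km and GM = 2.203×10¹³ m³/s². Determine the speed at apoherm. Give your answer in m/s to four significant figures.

v ≈ 1405 m/s

r_p = 2440 + 450.8 = 2890.8 km = 2.8908×10⁶ m.
r_a = 2440 + 4274 = 6714.0 km = 6.7140×10⁶ m.
Semi-major axis a = (r_p + r_a)/2 = 4802.4 km = 4.802×10⁶ m.
Vis-viva: v² = μ(2/r − 1/a) = 2.203×10¹³ × (2.979×10⁻⁷ − 2.082×10⁻⁷) = 1.975×10⁶ m²/s².
v = 1405 m/s.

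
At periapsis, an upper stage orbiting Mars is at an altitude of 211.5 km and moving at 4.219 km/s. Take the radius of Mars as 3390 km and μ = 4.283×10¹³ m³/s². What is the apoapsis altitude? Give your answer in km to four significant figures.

apoapsis altitude ≈ 7322 km

r_p = 3390 + 211.5 = 3601.5 km = 3.602×10⁶ m.
Specific energy ε = v²/2 − μ/r = -2.992×10⁶ J/kg, so a = −μ/(2ε) = 7.157×10⁶ m.
The apsides satisfy r_p + r_a = 2a, so the apoapsis radius is 2a − r_p = 1.071×10⁷ m = 10712 km.
Apoapsis altitude = 10712 − 3390 = 7322.0 km.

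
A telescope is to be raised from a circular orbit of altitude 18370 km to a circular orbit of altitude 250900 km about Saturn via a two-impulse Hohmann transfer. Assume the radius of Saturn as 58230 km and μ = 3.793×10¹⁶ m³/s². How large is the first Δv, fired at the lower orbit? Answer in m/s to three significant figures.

Δv ≈ 5920 m/s

r₁ = 58230 + 18370 = 76600 km = 7.6600×10⁷ m.
r₂ = 58230 + 250900 = 309130 km = 3.0913×10⁸ m.
Transfer ellipse a_t = (r₁ + r₂)/2 = 1.929×10⁸ m.
At r₁: circular v_c1 = √(μ/r₁) = 22250 m/s; transfer-perikrone v_p = √[μ(2/r₁ − 1/a_t)] = 28170 m/s.
Δv₁ = v_p − v_c1 = 5920 m/s.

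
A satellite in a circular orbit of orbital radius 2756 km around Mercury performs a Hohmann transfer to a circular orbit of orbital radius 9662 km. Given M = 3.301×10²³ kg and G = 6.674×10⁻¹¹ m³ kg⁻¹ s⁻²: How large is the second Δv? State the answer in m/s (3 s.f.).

Δv ≈ 504 m/s

μ = GM = 6.674×10⁻¹¹ × 3.301×10²³ = 2.203×10¹³ m³/s².
r₁ = 2756 km = 2.756×10⁶ m.
r₂ = 9662 km = 9.662×10⁶ m.
Transfer ellipse a_t = (r₁ + r₂)/2 = 6.209×10⁶ m.
At r₁: circular v_c1 = √(μ/r₁) = 2827 m/s; transfer-periherm v_p = √[μ(2/r₁ − 1/a_t)] = 3527 m/s.
At r₂: circular v_c2 = √(μ/r₂) = 1510 m/s; transfer-apoherm v_a = √[μ(2/r₂ − 1/a_t)] = 1006 m/s.
Δv₂ = v_c2 − v_a = 504.0 m/s.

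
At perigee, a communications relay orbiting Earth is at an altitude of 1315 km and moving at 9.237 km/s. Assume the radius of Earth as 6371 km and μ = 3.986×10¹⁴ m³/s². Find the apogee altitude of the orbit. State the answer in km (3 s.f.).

apogee altitude ≈ 29300 km

r_p = 6371 + 1315 = 7686.0 km = 7.686×10⁶ m.
Specific energy ε = v²/2 − μ/r = -9.199×10⁶ J/kg, so a = −μ/(2ε) = 2.166×10⁷ m.
The apsides satisfy r_p + r_a = 2a, so the apogee radius is 2a − r_p = 3.564×10⁷ m = 35643 km.
Apogee altitude = 35643 − 6371 = 29272 km.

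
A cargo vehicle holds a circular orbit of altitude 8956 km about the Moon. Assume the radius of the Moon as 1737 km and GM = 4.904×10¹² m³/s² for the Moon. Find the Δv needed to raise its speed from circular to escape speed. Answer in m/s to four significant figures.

r = 1737 + 8956 = 10693 km = 1.0693×10⁷ m.
Circular speed v_c = √(μ/r) = 677.2 m/s.
Escape speed v_esc = √(2μ/r) = √2 × v_c = 957.7 m/s.
Δv = v_esc − v_c = 280.5 m/s.

Δv ≈ 280.5 m/s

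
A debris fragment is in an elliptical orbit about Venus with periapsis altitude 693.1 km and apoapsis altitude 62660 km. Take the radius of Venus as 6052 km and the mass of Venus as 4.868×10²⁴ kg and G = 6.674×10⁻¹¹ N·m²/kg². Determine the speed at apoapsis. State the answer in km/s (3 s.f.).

μ = GM = 6.674×10⁻¹¹ × 4.868×10²⁴ = 3.249×10¹⁴ m³/s².
r_p = 6052 + 693.1 = 6745.1 km = 6.7451×10⁶ m.
r_a = 6052 + 62660 = 68712 km = 6.8712×10⁷ m.
Semi-major axis a = (r_p + r_a)/2 = 37729 km = 3.773×10⁷ m.
Vis-viva: v² = μ(2/r − 1/a) = 3.249×10¹⁴ × (2.911×10⁻⁸ − 2.651×10⁻⁸) = 8.453×10⁵ m²/s².
v = 919.4 m/s = 0.9194 km/s.

v ≈ 0.919 km/s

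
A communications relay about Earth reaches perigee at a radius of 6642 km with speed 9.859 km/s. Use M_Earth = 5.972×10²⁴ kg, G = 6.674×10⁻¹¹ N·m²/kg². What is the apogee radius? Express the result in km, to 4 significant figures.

μ = GM = 6.674×10⁻¹¹ × 5.972×10²⁴ = 3.986×10¹⁴ m³/s².
r_p = 6.642×10⁶ m.
Specific energy ε = v²/2 − μ/r = -1.141×10⁷ J/kg, so a = −μ/(2ε) = 1.747×10⁷ m.
The apsides satisfy r_p + r_a = 2a, so the apogee radius is 2a − r_p = 2.830×10⁷ m = 28297 km.

apogee radius ≈ 28300 km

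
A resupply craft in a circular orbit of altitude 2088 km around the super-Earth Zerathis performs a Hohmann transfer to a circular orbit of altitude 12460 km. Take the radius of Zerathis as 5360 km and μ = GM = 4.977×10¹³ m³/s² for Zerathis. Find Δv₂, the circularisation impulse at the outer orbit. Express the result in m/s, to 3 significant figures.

Δv ≈ 388 m/s

r₁ = 5360 + 2088 = 7448.0 km = 7.4480×10⁶ m.
r₂ = 5360 + 12460 = 17820 km = 1.7820×10⁷ m.
Transfer ellipse a_t = (r₁ + r₂)/2 = 1.263×10⁷ m.
At r₁: circular v_c1 = √(μ/r₁) = 2585 m/s; transfer-periapsis v_p = √[μ(2/r₁ − 1/a_t)] = 3070 m/s.
At r₂: circular v_c2 = √(μ/r₂) = 1671 m/s; transfer-apoapsis v_a = √[μ(2/r₂ − 1/a_t)] = 1283 m/s.
Δv₂ = v_c2 − v_a = 388.1 m/s.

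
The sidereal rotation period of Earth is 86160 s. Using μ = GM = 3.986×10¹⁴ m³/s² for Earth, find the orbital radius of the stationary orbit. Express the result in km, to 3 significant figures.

A synchronous orbit has period T, so by Kepler's third law a = (μT²/4π²)^(1/3).
μT²/4π² = 3.986×10¹⁴ × (8.616×10⁴)² / 39.48 = 7.495×10²² m³.
a = 4.216×10⁷ m = 42163 km.

r_sync ≈ 42200 km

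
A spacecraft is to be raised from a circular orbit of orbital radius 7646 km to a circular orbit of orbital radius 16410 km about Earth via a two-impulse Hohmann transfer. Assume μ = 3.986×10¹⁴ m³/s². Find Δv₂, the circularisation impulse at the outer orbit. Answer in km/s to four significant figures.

r₁ = 7646 km = 7.646×10⁶ m.
r₂ = 16410 km = 1.641×10⁷ m.
Transfer ellipse a_t = (r₁ + r₂)/2 = 1.203×10⁷ m.
At r₁: circular v_c1 = √(μ/r₁) = 7220 m/s; transfer-perigee v_p = √[μ(2/r₁ − 1/a_t)] = 8434 m/s.
At r₂: circular v_c2 = √(μ/r₂) = 4928 m/s; transfer-apogee v_a = √[μ(2/r₂ − 1/a_t)] = 3929 m/s.
Δv₂ = v_c2 − v_a = 999.0 m/s.
= 0.999 km/s.

Δv ≈ 0.999 km/s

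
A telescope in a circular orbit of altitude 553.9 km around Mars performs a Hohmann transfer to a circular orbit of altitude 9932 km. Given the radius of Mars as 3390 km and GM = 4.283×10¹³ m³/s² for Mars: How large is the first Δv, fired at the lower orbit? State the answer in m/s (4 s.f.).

r₁ = 3390 + 553.9 = 3943.9 km = 3.9439×10⁶ m.
r₂ = 3390 + 9932 = 13322 km = 1.3322×10⁷ m.
Transfer ellipse a_t = (r₁ + r₂)/2 = 8.633×10⁶ m.
At r₁: circular v_c1 = √(μ/r₁) = 3295 m/s; transfer-periapsis v_p = √[μ(2/r₁ − 1/a_t)] = 4094 m/s.
Δv₁ = v_p − v_c1 = 798.3 m/s.

Δv ≈ 798.3 m/s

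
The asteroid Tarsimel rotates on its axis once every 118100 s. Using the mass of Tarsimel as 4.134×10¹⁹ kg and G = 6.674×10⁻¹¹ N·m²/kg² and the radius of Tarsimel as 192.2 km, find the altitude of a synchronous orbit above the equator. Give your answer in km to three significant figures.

μ = GM = 6.674×10⁻¹¹ × 4.134×10¹⁹ = 2.759×10⁹ m³/s².
A synchronous orbit has period T, so by Kepler's third law a = (μT²/4π²)^(1/3).
μT²/4π² = 2.759×10⁹ × (1.181×10⁵)² / 39.48 = 9.748×10¹⁷ m³.
a = 9.915×10⁵ m = 991.51 km.
Altitude h = a − R = 991.51 − 192.2 = 799.31 km.

h_sync ≈ 799 km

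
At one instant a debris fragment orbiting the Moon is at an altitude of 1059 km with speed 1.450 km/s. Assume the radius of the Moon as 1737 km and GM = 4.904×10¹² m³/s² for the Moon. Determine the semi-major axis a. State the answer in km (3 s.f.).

r = 1737 + 1059 = 2796.0 km = 2.796×10⁶ m.
Vis-viva rearranged: 1/a = 2/r − v²/μ = 7.153×10⁻⁷ − 4.287×10⁻⁷ = 2.866×10⁻⁷ m⁻¹.
a = 3.489×10⁶ m = 3489.5 km.

a ≈ 3490 km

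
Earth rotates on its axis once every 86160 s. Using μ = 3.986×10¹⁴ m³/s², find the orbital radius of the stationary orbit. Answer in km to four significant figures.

A synchronous orbit has period T, so by Kepler's third law a = (μT²/4π²)^(1/3).
μT²/4π² = 3.986×10¹⁴ × (8.616×10⁴)² / 39.48 = 7.495×10²² m³.
a = 4.216×10⁷ m = 42163 km.

r_sync ≈ 42160 km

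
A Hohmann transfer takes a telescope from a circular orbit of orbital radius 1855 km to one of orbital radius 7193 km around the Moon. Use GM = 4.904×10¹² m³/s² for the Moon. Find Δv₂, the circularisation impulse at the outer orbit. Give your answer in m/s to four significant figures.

r₁ = 1855 km = 1.855×10⁶ m.
r₂ = 7193 km = 7.193×10⁶ m.
Transfer ellipse a_t = (r₁ + r₂)/2 = 4.524×10⁶ m.
At r₁: circular v_c1 = √(μ/r₁) = 1626 m/s; transfer-perilune v_p = √[μ(2/r₁ − 1/a_t)] = 2050 m/s.
At r₂: circular v_c2 = √(μ/r₂) = 825.7 m/s; transfer-apolune v_a = √[μ(2/r₂ − 1/a_t)] = 528.7 m/s.
Δv₂ = v_c2 − v_a = 297.0 m/s.

Δv ≈ 297.0 m/s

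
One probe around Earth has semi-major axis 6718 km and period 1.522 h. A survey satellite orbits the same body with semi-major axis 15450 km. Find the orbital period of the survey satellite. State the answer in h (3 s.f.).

Kepler's third law: T² ∝ a³, so T₂ = T₁ (a₂/a₁)^(3/2).
a₂/a₁ = 2.300, (a₂/a₁)^(3/2) = 3.488.
T₂ = 1.522 × 3.488 = 5.308 h.

T₂ ≈ 5.31 h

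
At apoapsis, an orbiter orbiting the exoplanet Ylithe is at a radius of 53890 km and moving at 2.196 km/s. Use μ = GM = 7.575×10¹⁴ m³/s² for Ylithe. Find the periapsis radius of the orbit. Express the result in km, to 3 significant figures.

r_a = 5.389×10⁷ m.
Specific energy ε = v²/2 − μ/r = -1.165×10⁷ J/kg, so a = −μ/(2ε) = 3.252×10⁷ m.
The apsides satisfy r_p + r_a = 2a, so the periapsis radius is 2a − r_a = 1.116×10⁷ m = 11158 km.

periapsis radius ≈ 11200 km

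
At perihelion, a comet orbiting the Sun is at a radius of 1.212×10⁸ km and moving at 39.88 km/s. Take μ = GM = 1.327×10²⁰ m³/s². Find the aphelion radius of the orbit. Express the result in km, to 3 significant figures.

aphelion radius ≈ 3.22×10⁸ km

r_p = 1.212×10¹¹ m.
Specific energy ε = v²/2 − μ/r = -2.997×10⁸ J/kg, so a = −μ/(2ε) = 2.214×10¹¹ m.
The apsides satisfy r_p + r_a = 2a, so the aphelion radius is 2a − r_p = 3.216×10¹¹ m = 3.2161×10⁸ km.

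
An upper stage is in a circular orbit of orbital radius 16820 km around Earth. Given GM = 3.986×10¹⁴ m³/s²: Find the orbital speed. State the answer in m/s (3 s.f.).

r = 16820 km = 1.682×10⁷ m.
For a circular orbit v = √(μ/r) = √(3.986×10¹⁴ / 1.682×10⁷) = √(2.370×10⁷) = 4868 m/s.

v ≈ 4870 m/s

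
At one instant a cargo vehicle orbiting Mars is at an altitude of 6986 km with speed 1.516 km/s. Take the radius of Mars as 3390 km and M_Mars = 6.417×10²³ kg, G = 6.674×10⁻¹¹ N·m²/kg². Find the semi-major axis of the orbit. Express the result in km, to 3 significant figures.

μ = GM = 6.674×10⁻¹¹ × 6.417×10²³ = 4.283×10¹³ m³/s².
r = 3390 + 6986 = 10376 km = 1.038×10⁷ m.
Specific orbital energy ε = v²/2 − μ/r = (1516)²/2 − 4.283×10¹³/1.038×10⁷ = -2.978×10⁶ J/kg.
Since ε = −μ/(2a), a = −μ/(2ε) = 7.190×10⁶ m = 7189.6 km.

a ≈ 7190 km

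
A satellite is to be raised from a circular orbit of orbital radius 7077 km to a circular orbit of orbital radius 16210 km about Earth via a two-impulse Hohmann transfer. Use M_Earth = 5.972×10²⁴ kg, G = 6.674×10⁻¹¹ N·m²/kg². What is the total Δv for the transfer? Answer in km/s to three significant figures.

μ = GM = 6.674×10⁻¹¹ × 5.972×10²⁴ = 3.986×10¹⁴ m³/s².
r₁ = 7077 km = 7.077×10⁶ m.
r₂ = 16210 km = 1.621×10⁷ m.
Transfer ellipse a_t = (r₁ + r₂)/2 = 1.164×10⁷ m.
At r₁: circular v_c1 = √(μ/r₁) = 7505 m/s; transfer-perigee v_p = √[μ(2/r₁ − 1/a_t)] = 8855 m/s.
Δv₁ = v_p − v_c1 = 1350 m/s.
At r₂: circular v_c2 = √(μ/r₂) = 4959 m/s; transfer-apogee v_a = √[μ(2/r₂ − 1/a_t)] = 3866 m/s.
Δv₂ = v_c2 − v_a = 1093 m/s.
Total Δv = Δv₁ + Δv₂ = 2443 m/s = 2.443 km/s.

Δv_total ≈ 2.44 km/s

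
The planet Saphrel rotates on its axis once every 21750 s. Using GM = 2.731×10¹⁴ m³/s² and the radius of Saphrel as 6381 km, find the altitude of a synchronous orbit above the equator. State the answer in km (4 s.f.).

A synchronous orbit has period T, so by Kepler's third law a = (μT²/4π²)^(1/3).
μT²/4π² = 2.731×10¹⁴ × (2.175×10⁴)² / 39.48 = 3.273×10²¹ m³.
a = 1.485×10⁷ m = 14847 km.
Altitude h = a − R = 14847 − 6381 = 8465.6 km.

h_sync ≈ 8466 km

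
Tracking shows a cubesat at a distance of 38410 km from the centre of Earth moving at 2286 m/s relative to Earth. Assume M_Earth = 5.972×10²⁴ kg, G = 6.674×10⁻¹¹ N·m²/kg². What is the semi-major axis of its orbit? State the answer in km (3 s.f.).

a ≈ 25700 km

μ = GM = 6.674×10⁻¹¹ × 5.972×10²⁴ = 3.986×10¹⁴ m³/s².
r = 3.841×10⁷ m.
Vis-viva rearranged: 1/a = 2/r − v²/μ = 5.207×10⁻⁸ − 1.311×10⁻⁸ = 3.896×10⁻⁸ m⁻¹.
a = 2.567×10⁷ m = 25668 km.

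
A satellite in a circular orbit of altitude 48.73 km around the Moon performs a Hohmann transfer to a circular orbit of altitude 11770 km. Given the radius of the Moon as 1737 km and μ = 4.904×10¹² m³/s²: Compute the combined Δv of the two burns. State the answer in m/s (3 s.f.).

Δv_total ≈ 857 m/s

r₁ = 1737 + 48.73 = 1785.7 km = 1.7857×10⁶ m.
r₂ = 1737 + 11770 = 13507 km = 1.3507×10⁷ m.
Transfer ellipse a_t = (r₁ + r₂)/2 = 7.646×10⁶ m.
At r₁: circular v_c1 = √(μ/r₁) = 1657 m/s; transfer-perilune v_p = √[μ(2/r₁ − 1/a_t)] = 2203 m/s.
Δv₁ = v_p − v_c1 = 545.3 m/s.
At r₂: circular v_c2 = √(μ/r₂) = 602.6 m/s; transfer-apolune v_a = √[μ(2/r₂ − 1/a_t)] = 291.2 m/s.
Δv₂ = v_c2 − v_a = 311.4 m/s.
Total Δv = Δv₁ + Δv₂ = 856.7 m/s.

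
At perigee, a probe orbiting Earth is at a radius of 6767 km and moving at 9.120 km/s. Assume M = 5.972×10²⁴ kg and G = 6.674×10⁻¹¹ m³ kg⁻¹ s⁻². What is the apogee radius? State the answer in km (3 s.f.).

apogee radius ≈ 16300 km

μ = GM = 6.674×10⁻¹¹ × 5.972×10²⁴ = 3.986×10¹⁴ m³/s².
r_p = 6.767×10⁶ m.
Specific energy ε = v²/2 − μ/r = -1.731×10⁷ J/kg, so a = −μ/(2ε) = 1.151×10⁷ m.
The apsides satisfy r_p + r_a = 2a, so the apogee radius is 2a − r_p = 1.626×10⁷ m = 16256 km.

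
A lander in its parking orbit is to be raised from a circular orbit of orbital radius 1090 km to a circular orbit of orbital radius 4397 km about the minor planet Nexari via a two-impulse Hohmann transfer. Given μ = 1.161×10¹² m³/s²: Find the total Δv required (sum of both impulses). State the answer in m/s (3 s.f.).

r₁ = 1090 km = 1.090×10⁶ m.
r₂ = 4397 km = 4.397×10⁶ m.
Transfer ellipse a_t = (r₁ + r₂)/2 = 2.744×10⁶ m.
At r₁: circular v_c1 = √(μ/r₁) = 1032 m/s; transfer-periapsis v_p = √[μ(2/r₁ − 1/a_t)] = 1307 m/s.
Δv₁ = v_p − v_c1 = 274.5 m/s.
At r₂: circular v_c2 = √(μ/r₂) = 513.9 m/s; transfer-apoapsis v_a = √[μ(2/r₂ − 1/a_t)] = 323.9 m/s.
Δv₂ = v_c2 − v_a = 190.0 m/s.
Total Δv = Δv₁ + Δv₂ = 464.5 m/s.

Δv_total ≈ 464 m/s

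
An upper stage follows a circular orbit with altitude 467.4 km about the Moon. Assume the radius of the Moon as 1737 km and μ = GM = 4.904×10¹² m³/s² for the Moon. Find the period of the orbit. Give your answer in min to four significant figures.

r = 1737 + 467.4 = 2204.4 km = 2.2044×10⁶ m.
Kepler's third law: T = 2π√(r³/μ) = 2π√((2.204×10⁶)³ / 4.904×10¹²).
r³/μ = 2.184×10⁶ s², so T = 2π × 1.478×10³ = 9.286×10³ s.
Converting: 9.286×10³ s ÷ 60.00 = 154.8 min.

T ≈ 154.8 min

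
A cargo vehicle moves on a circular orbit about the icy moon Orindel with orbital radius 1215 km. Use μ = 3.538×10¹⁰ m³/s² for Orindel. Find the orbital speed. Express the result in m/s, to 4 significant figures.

r = 1215 km = 1.215×10⁶ m.
For a circular orbit v = √(μ/r) = √(3.538×10¹⁰ / 1.215×10⁶) = √(2.912×10⁴) = 170.6 m/s.

v ≈ 170.6 m/s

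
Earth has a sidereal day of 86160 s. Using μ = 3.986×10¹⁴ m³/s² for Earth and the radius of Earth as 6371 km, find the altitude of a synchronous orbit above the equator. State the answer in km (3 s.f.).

h_sync ≈ 35800 km

A synchronous orbit has period T, so by Kepler's third law a = (μT²/4π²)^(1/3).
μT²/4π² = 3.986×10¹⁴ × (8.616×10⁴)² / 39.48 = 7.495×10²² m³.
a = 4.216×10⁷ m = 42163 km.
Altitude h = a − R = 42163 − 6371 = 35792 km.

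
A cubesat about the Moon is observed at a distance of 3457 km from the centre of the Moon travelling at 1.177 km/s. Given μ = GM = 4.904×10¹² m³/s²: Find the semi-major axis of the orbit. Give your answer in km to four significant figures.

r = 3.457×10⁶ m.
Vis-viva rearranged: 1/a = 2/r − v²/μ = 5.785×10⁻⁷ − 2.825×10⁻⁷ = 2.960×10⁻⁷ m⁻¹.
a = 3.378×10⁶ m = 3377.8 km.

a ≈ 3378 km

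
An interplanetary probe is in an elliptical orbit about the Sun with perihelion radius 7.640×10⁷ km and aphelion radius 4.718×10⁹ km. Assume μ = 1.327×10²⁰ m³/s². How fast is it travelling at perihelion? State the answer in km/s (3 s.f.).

Semi-major axis a = (r_p + r_a)/2 = 2.3972×10⁹ km = 2.397×10¹² m.
Vis-viva: v² = μ(2/r − 1/a) = 1.327×10²⁰ × (2.618×10⁻¹¹ − 4.172×10⁻¹³) = 3.418×10⁹ m²/s².
v = 58470 m/s = 58.47 km/s.

v ≈ 58.5 km/s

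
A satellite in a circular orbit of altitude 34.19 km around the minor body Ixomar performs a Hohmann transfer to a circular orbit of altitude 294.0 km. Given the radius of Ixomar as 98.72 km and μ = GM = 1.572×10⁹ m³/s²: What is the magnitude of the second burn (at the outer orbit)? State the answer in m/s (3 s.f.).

Δv ≈ 18.3 m/s

r₁ = 98.72 + 34.19 = 132.91 km = 1.3291×10⁵ m.
r₂ = 98.72 + 294.0 = 392.72 km = 3.9272×10⁵ m.
Transfer ellipse a_t = (r₁ + r₂)/2 = 2.628×10⁵ m.
At r₁: circular v_c1 = √(μ/r₁) = 108.8 m/s; transfer-periapsis v_p = √[μ(2/r₁ − 1/a_t)] = 132.9 m/s.
At r₂: circular v_c2 = √(μ/r₂) = 63.27 m/s; transfer-apoapsis v_a = √[μ(2/r₂ − 1/a_t)] = 44.99 m/s.
Δv₂ = v_c2 − v_a = 18.28 m/s.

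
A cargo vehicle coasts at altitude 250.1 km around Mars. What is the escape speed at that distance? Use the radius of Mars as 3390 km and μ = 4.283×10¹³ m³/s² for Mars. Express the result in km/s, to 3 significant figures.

r = 3390 + 250.1 = 3640.1 km = 3.6401×10⁶ m.
Escape speed v_esc = √(2μ/r) = √(2 × 4.283×10¹³ / 3.640×10⁶) = √(2.353×10⁷) = 4851 m/s.
= 4.851 km/s.

v_esc ≈ 4.85 km/s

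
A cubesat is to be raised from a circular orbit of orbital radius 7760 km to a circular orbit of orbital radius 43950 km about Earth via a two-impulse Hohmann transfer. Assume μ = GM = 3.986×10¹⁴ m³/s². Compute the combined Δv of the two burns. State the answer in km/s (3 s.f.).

r₁ = 7760 km = 7.760×10⁶ m.
r₂ = 43950 km = 4.395×10⁷ m.
Transfer ellipse a_t = (r₁ + r₂)/2 = 2.586×10⁷ m.
At r₁: circular v_c1 = √(μ/r₁) = 7167 m/s; transfer-perigee v_p = √[μ(2/r₁ − 1/a_t)] = 9344 m/s.
Δv₁ = v_p − v_c1 = 2177 m/s.
At r₂: circular v_c2 = √(μ/r₂) = 3012 m/s; transfer-apogee v_a = √[μ(2/r₂ − 1/a_t)] = 1650 m/s.
Δv₂ = v_c2 − v_a = 1362 m/s.
Total Δv = Δv₁ + Δv₂ = 3539 m/s = 3.539 km/s.

Δv_total ≈ 3.54 km/s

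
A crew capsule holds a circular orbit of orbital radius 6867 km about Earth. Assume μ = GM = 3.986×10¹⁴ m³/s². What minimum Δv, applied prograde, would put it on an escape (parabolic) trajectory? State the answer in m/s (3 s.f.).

Δv ≈ 3160 m/s

r = 6867 km = 6.867×10⁶ m.
Circular speed v_c = √(μ/r) = 7619 m/s.
Escape speed v_esc = √(2μ/r) = √2 × v_c = 10770 m/s.
Δv = v_esc − v_c = 3156 m/s.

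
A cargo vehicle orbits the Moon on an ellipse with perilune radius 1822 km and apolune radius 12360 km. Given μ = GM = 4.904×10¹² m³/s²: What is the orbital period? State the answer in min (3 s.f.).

T ≈ 893 min

Semi-major axis a = (r_p + r_a)/2 = (1822.0 + 12360)/2 = 7091.0 km = 7.091×10⁶ m.
By Kepler's third law T = 2π√(a³/μ) = 2π × 8.527×10³ = 5.358×10⁴ s.
= 892.9 min.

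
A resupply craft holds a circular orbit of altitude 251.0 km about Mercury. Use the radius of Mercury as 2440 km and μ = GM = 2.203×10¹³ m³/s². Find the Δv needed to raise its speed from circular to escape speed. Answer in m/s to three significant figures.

r = 2440 + 251.0 = 2691.0 km = 2.6910×10⁶ m.
Circular speed v_c = √(μ/r) = 2861 m/s.
Escape speed v_esc = √(2μ/r) = √2 × v_c = 4046 m/s.
Δv = v_esc − v_c = 1185 m/s.

Δv ≈ 1190 m/s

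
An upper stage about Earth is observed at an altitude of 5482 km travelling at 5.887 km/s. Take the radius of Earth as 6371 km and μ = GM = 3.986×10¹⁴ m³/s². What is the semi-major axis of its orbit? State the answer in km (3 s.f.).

r = 6371 + 5482 = 11853 km = 1.185×10⁷ m.
Specific orbital energy ε = v²/2 − μ/r = (5887)²/2 − 3.986×10¹⁴/1.185×10⁷ = -1.630×10⁷ J/kg.
Since ε = −μ/(2a), a = −μ/(2ε) = 1.223×10⁷ m = 12227 km.

a ≈ 12200 km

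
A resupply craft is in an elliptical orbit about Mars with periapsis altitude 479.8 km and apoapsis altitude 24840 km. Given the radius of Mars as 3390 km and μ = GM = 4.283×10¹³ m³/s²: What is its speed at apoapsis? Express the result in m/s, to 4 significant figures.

r_p = 3390 + 479.8 = 3869.8 km = 3.8698×10⁶ m.
r_a = 3390 + 24840 = 28230 km = 2.8230×10⁷ m.
Semi-major axis a = (r_p + r_a)/2 = 16050 km = 1.605×10⁷ m.
Vis-viva: v² = μ(2/r − 1/a) = 4.283×10¹³ × (7.085×10⁻⁸ − 6.231×10⁻⁸) = 3.658×10⁵ m²/s².
v = 604.8 m/s.

v ≈ 604.8 m/s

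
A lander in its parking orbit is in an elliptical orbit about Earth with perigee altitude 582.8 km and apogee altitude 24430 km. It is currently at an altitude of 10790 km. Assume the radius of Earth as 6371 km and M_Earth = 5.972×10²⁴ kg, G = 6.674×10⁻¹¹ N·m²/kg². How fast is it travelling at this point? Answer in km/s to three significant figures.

v ≈ 5.03 km/s

μ = GM = 6.674×10⁻¹¹ × 5.972×10²⁴ = 3.986×10¹⁴ m³/s².
r_p = 6371 + 582.8 = 6953.8 km = 6.9538×10⁶ m.
r_a = 6371 + 24430 = 30801 km = 3.0801×10⁷ m.
r = 6371 + 10790 = 17161 km = 1.716×10⁷ m.
Semi-major axis a = (r_p + r_a)/2 = 18877 km = 1.888×10⁷ m.
Vis-viva: v² = μ(2/r − 1/a) = 3.986×10¹⁴ × (1.165×10⁻⁷ − 5.297×10⁻⁸) = 2.534×10⁷ m²/s².
v = 5034 m/s = 5.034 km/s.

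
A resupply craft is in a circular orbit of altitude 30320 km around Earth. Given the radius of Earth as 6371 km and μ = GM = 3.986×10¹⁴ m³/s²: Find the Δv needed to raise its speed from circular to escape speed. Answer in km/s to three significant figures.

r = 6371 + 30320 = 36691 km = 3.6691×10⁷ m.
Circular speed v_c = √(μ/r) = 3296 m/s.
Escape speed v_esc = √(2μ/r) = √2 × v_c = 4661 m/s.
Δv = v_esc − v_c = 1365 m/s = 1.365 km/s.

Δv ≈ 1.37 km/s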